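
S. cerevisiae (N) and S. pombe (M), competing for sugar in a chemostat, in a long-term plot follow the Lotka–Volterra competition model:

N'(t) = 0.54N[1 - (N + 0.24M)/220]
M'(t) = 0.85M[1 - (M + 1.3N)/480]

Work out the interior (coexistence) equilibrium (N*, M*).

Setting both brackets to zero gives the nullclines N + 0.24M = 220 and 1.3N + M = 480.
Substituting M = 480 - 1.3N into the first: N(1 - 0.24·1.3) = 220 - 0.24·480.
So N* = 105/0.688 = 152, and then M* = 480 - 1.3·152 = 282.

N* ≈ 152, M* ≈ 282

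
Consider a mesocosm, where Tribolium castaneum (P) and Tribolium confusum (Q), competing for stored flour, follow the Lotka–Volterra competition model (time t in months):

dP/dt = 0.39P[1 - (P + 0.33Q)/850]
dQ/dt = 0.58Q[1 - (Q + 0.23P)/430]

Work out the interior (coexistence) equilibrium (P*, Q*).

Setting both brackets to zero gives the nullclines P + 0.33Q = 850 and 0.23P + Q = 430.
Substituting Q = 430 - 0.23P into the first: P(1 - 0.33·0.23) = 850 - 0.33·430.
So P* = 708/0.924 = 766, and then Q* = 430 - 0.23·766 = 254.

P* ≈ 766, Q* ≈ 254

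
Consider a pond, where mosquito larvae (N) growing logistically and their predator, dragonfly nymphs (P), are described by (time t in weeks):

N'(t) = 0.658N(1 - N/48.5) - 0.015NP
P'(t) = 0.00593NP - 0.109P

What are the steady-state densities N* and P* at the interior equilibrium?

N* ≈ 18.4, P* ≈ 27.2

From dP/dt = 0 with P > 0: 0.00593N* = 0.109, so N* = 18.4.
Substitute into dN/dt = 0: 0.658(1 - 18.4/48.5) = 0.015P*.
The bracket is 0.621, giving P* = 0.409/0.015 = 27.2.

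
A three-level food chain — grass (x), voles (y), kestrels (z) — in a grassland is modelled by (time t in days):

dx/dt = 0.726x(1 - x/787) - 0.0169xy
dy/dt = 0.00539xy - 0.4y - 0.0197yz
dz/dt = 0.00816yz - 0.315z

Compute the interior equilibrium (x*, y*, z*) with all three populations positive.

x* ≈ 79.8, y* ≈ 38.6, z* ≈ 1.53

From dz/dt = 0: 0.00816y* = 0.315, so y* = 38.6.
From dx/dt = 0: 0.726(1 - x*/787) = 0.0169·38.6, giving x* = 787·(1 - 0.899) = 79.8.
From dy/dt = 0: 0.00539·79.8 - 0.4 = 0.0197z*, so z* = 0.0301/0.0197 = 1.53.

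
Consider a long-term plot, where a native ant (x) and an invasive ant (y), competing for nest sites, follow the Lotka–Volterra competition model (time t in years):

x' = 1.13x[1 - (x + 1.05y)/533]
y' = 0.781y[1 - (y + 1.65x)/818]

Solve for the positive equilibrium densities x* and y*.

Setting both brackets to zero gives the nullclines x + 1.05y = 533 and 1.65x + y = 818.
Substituting y = 818 - 1.65x into the first: x(1 - 1.05·1.65) = 533 - 1.05·818.
So x* = -326/-0.732 = 445, and then y* = 818 - 1.65·445 = 83.9.

x* ≈ 445, y* ≈ 83.9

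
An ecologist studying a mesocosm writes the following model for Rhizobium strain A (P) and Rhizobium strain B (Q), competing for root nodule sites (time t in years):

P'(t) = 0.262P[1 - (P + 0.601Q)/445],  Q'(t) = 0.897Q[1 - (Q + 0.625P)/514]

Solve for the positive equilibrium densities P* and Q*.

Setting both brackets to zero gives the nullclines P + 0.601Q = 445 and 0.625P + Q = 514.
Substituting Q = 514 - 0.625P into the first: P(1 - 0.601·0.625) = 445 - 0.601·514.
So P* = 136/0.624 = 218, and then Q* = 514 - 0.625·218 = 378.

P* ≈ 218, Q* ≈ 378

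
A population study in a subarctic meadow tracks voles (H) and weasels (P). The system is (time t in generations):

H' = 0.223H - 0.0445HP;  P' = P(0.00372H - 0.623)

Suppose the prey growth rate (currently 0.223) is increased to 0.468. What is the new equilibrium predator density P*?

P* ≈ 10.5

At the interior fixed point, setting dH/dt = 0 with H > 0 fixes P* = (prey growth rate)/(HP coefficient) — independent of the other coefficients.
With the change, P* = 0.468/0.0445 = 10.5; it rises from 5.01.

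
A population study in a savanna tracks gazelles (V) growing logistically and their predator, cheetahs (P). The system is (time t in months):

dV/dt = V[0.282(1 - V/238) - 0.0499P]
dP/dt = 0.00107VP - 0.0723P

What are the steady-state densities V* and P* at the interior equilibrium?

V* ≈ 67.6, P* ≈ 4.05

From dP/dt = 0 with P > 0: 0.00107V* = 0.0723, so V* = 67.6.
Substitute into dV/dt = 0: 0.282(1 - 67.6/238) = 0.0499P*.
The bracket is 0.716, giving P* = 0.202/0.0499 = 4.05.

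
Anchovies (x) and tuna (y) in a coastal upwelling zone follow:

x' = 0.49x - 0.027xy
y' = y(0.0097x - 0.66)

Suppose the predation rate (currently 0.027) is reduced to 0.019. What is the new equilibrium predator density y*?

At the interior fixed point, setting dx/dt = 0 with x > 0 fixes y* = (prey growth rate)/(xy coefficient) — independent of the other coefficients.
With the change, y* = 0.49/0.019 = 25.8; it rises from 18.1.

y* ≈ 25.8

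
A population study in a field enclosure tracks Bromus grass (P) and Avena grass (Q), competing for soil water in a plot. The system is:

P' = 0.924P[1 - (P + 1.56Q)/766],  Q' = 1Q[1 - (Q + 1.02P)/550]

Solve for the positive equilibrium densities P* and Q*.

Setting both brackets to zero gives the nullclines P + 1.56Q = 766 and 1.02P + Q = 550.
Substituting Q = 550 - 1.02P into the first: P(1 - 1.56·1.02) = 766 - 1.56·550.
So P* = -92/-0.591 = 156, and then Q* = 550 - 1.02·156 = 391.

P* ≈ 156, Q* ≈ 391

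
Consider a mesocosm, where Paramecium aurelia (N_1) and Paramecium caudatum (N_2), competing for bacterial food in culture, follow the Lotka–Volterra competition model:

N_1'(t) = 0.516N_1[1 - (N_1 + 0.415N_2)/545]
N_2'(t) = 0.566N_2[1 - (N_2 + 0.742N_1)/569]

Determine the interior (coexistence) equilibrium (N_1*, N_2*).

Setting both brackets to zero gives the nullclines N_1 + 0.415N_2 = 545 and 0.742N_1 + N_2 = 569.
Substituting N_2 = 569 - 0.742N_1 into the first: N_1(1 - 0.415·0.742) = 545 - 0.415·569.
So N_1* = 309/0.692 = 446, and then N_2* = 569 - 0.742·446 = 238.

N_1* ≈ 446, N_2* ≈ 238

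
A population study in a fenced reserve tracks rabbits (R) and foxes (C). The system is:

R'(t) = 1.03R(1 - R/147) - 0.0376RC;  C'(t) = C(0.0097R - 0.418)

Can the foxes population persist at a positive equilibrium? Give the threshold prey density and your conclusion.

The predator equation gives dC/dt > 0 only when R > 0.418/0.0097 = 43.1.
Without the predator, R → K = 147. Since 147 > 43.1, the predator can invade and persist.

Threshold R = 43.1; K > 43.1, so yes, the predator persists.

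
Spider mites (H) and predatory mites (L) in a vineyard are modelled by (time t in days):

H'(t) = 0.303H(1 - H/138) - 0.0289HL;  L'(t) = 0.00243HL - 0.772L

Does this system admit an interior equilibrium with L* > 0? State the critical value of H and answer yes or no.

The predator equation gives dL/dt > 0 only when H > 0.772/0.00243 = 318.
Without the predator, H → K = 138. Since 138 < 318, the predator cannot invade.

Threshold H = 318; K < 318, so no, the predator goes extinct.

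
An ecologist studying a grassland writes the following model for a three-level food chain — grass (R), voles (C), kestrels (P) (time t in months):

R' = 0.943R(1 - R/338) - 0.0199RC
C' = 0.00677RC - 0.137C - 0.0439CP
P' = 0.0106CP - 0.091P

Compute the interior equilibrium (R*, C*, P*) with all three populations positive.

R* ≈ 277, C* ≈ 8.58, P* ≈ 39.6

From dP/dt = 0: 0.0106C* = 0.091, so C* = 8.58.
From dR/dt = 0: 0.943(1 - R*/338) = 0.0199·8.58, giving R* = 338·(1 - 0.181) = 277.
From dC/dt = 0: 0.00677·277 - 0.137 = 0.0439P*, so P* = 1.74/0.0439 = 39.6.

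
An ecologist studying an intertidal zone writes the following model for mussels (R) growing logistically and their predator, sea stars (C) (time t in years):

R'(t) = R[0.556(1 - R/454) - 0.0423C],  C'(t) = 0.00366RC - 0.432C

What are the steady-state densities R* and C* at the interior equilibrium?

R* ≈ 118, C* ≈ 9.73

From dC/dt = 0 with C > 0: 0.00366R* = 0.432, so R* = 118.
Substitute into dR/dt = 0: 0.556(1 - 118/454) = 0.0423C*.
The bracket is 0.74, giving C* = 0.411/0.0423 = 9.73.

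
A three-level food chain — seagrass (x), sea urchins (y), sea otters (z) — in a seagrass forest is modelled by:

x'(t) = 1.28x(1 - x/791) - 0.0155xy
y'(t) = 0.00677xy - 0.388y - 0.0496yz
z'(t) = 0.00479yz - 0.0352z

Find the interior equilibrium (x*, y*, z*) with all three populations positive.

From dz/dt = 0: 0.00479y* = 0.0352, so y* = 7.35.
From dx/dt = 0: 1.28(1 - x*/791) = 0.0155·7.35, giving x* = 791·(1 - 0.089) = 721.
From dy/dt = 0: 0.00677·721 - 0.388 = 0.0496z*, so z* = 4.49/0.0496 = 90.5.

x* ≈ 721, y* ≈ 7.35, z* ≈ 90.5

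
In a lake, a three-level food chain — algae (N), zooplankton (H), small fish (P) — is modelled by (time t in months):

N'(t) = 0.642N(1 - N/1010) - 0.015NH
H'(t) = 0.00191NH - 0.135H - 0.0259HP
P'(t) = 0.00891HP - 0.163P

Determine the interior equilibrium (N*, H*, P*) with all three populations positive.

N* ≈ 578, H* ≈ 18.3, P* ≈ 37.4

From dP/dt = 0: 0.00891H* = 0.163, so H* = 18.3.
From dN/dt = 0: 0.642(1 - N*/1010) = 0.015·18.3, giving N* = 1010·(1 - 0.427) = 578.
From dH/dt = 0: 0.00191·578 - 0.135 = 0.0259P*, so P* = 0.97/0.0259 = 37.4.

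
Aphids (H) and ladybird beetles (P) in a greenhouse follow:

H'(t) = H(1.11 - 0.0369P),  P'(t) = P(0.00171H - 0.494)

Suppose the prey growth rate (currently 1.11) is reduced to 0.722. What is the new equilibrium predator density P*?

P* ≈ 19.6

At the interior fixed point, setting dH/dt = 0 with H > 0 fixes P* = (prey growth rate)/(HP coefficient) — independent of the other coefficients.
With the change, P* = 0.722/0.0369 = 19.6; it falls from 30.1.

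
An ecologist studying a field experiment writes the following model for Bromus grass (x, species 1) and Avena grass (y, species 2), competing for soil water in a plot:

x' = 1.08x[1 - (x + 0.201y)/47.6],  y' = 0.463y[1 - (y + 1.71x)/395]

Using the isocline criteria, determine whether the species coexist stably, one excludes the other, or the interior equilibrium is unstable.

species 2 excludes species 1

Compare the nullcline intercepts: K1/α12 = 47.6/0.201 = 237 < K2 = 395; K2/α21 = 395/1.71 = 231 > K1 = 47.6.
Since the inequalities point opposite ways, species 2 can invade but species 1 cannot.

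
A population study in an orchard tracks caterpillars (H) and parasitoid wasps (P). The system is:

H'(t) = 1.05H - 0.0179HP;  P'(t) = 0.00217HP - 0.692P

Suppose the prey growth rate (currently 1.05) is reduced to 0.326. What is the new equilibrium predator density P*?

At the interior fixed point, setting dH/dt = 0 with H > 0 fixes P* = (prey growth rate)/(HP coefficient) — independent of the other coefficients.
With the change, P* = 0.326/0.0179 = 18.2; it falls from 58.7.

P* ≈ 18.2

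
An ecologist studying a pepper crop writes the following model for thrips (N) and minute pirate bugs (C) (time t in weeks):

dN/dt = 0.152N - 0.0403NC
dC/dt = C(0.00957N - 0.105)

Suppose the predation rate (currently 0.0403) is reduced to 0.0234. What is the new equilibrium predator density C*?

At the interior fixed point, setting dN/dt = 0 with N > 0 fixes C* = (prey growth rate)/(NC coefficient) — independent of the other coefficients.
With the change, C* = 0.152/0.0234 = 6.5; it rises from 3.77.

C* ≈ 6.5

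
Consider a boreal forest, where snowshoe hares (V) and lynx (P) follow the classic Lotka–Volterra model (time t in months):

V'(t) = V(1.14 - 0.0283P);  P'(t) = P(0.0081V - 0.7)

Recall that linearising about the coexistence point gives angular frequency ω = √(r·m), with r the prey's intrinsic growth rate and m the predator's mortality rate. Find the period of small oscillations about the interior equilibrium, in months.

Here r = 1.14 and m = 0.7, so r·m = 0.798.
ω = √0.798 = 0.893 per month, hence T = 2π/ω ≈ 7.03 months.

T ≈ 7.03 months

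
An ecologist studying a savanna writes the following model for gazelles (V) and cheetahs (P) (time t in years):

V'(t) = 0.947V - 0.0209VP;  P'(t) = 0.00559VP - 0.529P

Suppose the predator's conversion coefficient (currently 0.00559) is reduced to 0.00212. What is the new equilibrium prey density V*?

At the interior fixed point, setting dP/dt = 0 with P > 0 fixes V* = (predator death rate)/(VP coefficient) — independent of the other coefficients.
With the change, V* = 0.529/0.00212 = 250; it rises from 94.6.

V* ≈ 250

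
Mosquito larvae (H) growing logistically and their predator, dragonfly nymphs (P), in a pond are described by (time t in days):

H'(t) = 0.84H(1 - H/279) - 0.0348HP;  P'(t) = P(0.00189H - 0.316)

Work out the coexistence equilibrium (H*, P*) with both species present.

H* ≈ 167, P* ≈ 9.67

From dP/dt = 0 with P > 0: 0.00189H* = 0.316, so H* = 167.
Substitute into dH/dt = 0: 0.84(1 - 167/279) = 0.0348P*.
The bracket is 0.401, giving P* = 0.337/0.0348 = 9.67.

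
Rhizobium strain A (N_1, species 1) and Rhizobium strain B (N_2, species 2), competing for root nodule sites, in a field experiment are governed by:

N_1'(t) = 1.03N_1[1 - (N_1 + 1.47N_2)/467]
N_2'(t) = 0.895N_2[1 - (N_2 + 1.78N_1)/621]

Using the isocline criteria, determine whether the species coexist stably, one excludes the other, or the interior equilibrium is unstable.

unstable coexistence (outcome depends on initial conditions)

Compare the nullcline intercepts: K1/α12 = 467/1.47 = 318 < K2 = 621; K2/α21 = 621/1.78 = 349 < K1 = 467.
Since both are reversed, neither can invade when rare; the interior point is a saddle.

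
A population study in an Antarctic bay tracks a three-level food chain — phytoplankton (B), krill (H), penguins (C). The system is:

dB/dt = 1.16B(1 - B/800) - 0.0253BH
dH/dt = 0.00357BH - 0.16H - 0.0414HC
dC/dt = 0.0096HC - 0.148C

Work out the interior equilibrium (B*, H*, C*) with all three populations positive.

B* ≈ 531, H* ≈ 15.4, C* ≈ 41.9

From dC/dt = 0: 0.0096H* = 0.148, so H* = 15.4.
From dB/dt = 0: 1.16(1 - B*/800) = 0.0253·15.4, giving B* = 800·(1 - 0.336) = 531.
From dH/dt = 0: 0.00357·531 - 0.16 = 0.0414C*, so C* = 1.74/0.0414 = 41.9.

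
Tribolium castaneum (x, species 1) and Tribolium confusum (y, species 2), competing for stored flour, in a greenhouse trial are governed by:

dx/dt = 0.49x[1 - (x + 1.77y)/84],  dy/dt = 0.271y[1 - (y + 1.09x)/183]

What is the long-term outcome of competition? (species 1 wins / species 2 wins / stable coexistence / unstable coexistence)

species 2 excludes species 1

Compare the nullcline intercepts: K1/α12 = 84/1.77 = 47.5 < K2 = 183; K2/α21 = 183/1.09 = 168 > K1 = 84.
Since the inequalities point opposite ways, species 2 can invade but species 1 cannot.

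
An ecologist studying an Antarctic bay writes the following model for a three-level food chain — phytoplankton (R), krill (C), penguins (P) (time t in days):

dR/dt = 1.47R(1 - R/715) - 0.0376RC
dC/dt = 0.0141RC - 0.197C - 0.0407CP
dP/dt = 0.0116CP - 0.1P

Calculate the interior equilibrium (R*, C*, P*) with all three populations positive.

From dP/dt = 0: 0.0116C* = 0.1, so C* = 8.62.
From dR/dt = 0: 1.47(1 - R*/715) = 0.0376·8.62, giving R* = 715·(1 - 0.221) = 557.
From dC/dt = 0: 0.0141·557 - 0.197 = 0.0407P*, so P* = 7.66/0.0407 = 188.

R* ≈ 557, C* ≈ 8.62, P* ≈ 188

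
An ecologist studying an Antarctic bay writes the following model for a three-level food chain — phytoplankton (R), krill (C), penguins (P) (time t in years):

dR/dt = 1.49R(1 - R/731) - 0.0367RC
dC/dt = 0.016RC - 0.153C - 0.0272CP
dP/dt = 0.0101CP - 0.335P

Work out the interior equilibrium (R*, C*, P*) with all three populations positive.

R* ≈ 134, C* ≈ 33.2, P* ≈ 73.1

From dP/dt = 0: 0.0101C* = 0.335, so C* = 33.2.
From dR/dt = 0: 1.49(1 - R*/731) = 0.0367·33.2, giving R* = 731·(1 - 0.817) = 134.
From dC/dt = 0: 0.016·134 - 0.153 = 0.0272P*, so P* = 1.99/0.0272 = 73.1.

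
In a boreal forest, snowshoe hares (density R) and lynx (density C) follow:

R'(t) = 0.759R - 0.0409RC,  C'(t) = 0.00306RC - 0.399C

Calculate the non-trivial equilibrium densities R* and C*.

R* ≈ 130, C* ≈ 18.6

Set dC/dt = 0 with C > 0: 0.00306R - 0.399 = 0, so R* = 0.399/0.00306 = 130.
Set dR/dt = 0 with R > 0: 0.759 - 0.0409C = 0, so C* = 0.759/0.0409 = 18.6.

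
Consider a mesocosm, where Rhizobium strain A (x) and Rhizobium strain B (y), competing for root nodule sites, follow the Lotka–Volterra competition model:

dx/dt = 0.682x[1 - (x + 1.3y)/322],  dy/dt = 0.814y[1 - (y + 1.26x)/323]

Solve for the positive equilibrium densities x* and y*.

x* ≈ 153, y* ≈ 130

Setting both brackets to zero gives the nullclines x + 1.3y = 322 and 1.26x + y = 323.
Substituting y = 323 - 1.26x into the first: x(1 - 1.3·1.26) = 322 - 1.3·323.
So x* = -97.9/-0.638 = 153, and then y* = 323 - 1.26·153 = 130.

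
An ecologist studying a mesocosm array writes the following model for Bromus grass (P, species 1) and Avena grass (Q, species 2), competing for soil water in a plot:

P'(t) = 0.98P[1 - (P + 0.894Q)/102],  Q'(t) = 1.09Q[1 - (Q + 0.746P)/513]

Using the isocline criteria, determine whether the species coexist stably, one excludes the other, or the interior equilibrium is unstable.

Compare the nullcline intercepts: K1/α12 = 102/0.894 = 114 < K2 = 513; K2/α21 = 513/0.746 = 688 > K1 = 102.
Since the inequalities point opposite ways, species 2 can invade but species 1 cannot.

species 2 excludes species 1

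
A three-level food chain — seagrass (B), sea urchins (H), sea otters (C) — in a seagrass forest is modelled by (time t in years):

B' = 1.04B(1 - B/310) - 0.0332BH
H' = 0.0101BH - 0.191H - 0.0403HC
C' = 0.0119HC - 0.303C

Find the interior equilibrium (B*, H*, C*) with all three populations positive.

B* ≈ 58, H* ≈ 25.5, C* ≈ 9.8

From dC/dt = 0: 0.0119H* = 0.303, so H* = 25.5.
From dB/dt = 0: 1.04(1 - B*/310) = 0.0332·25.5, giving B* = 310·(1 - 0.813) = 58.
From dH/dt = 0: 0.0101·58 - 0.191 = 0.0403C*, so C* = 0.395/0.0403 = 9.8.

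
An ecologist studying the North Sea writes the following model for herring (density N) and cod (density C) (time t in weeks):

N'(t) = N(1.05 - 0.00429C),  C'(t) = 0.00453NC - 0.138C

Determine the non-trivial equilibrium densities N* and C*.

Set dC/dt = 0 with C > 0: 0.00453N - 0.138 = 0, so N* = 0.138/0.00453 = 30.5.
Set dN/dt = 0 with N > 0: 1.05 - 0.00429C = 0, so C* = 1.05/0.00429 = 245.

N* ≈ 30.5, C* ≈ 245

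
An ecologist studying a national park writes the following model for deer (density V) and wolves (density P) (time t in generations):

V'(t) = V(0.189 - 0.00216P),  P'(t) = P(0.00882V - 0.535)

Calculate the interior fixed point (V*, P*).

Set dP/dt = 0 with P > 0: 0.00882V - 0.535 = 0, so V* = 0.535/0.00882 = 60.7.
Set dV/dt = 0 with V > 0: 0.189 - 0.00216P = 0, so P* = 0.189/0.00216 = 87.5.

V* ≈ 60.7, P* ≈ 87.5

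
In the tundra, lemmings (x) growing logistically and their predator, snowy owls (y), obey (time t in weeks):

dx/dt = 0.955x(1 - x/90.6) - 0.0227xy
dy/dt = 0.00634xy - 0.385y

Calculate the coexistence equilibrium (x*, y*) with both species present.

x* ≈ 60.7, y* ≈ 13.9

From dy/dt = 0 with y > 0: 0.00634x* = 0.385, so x* = 60.7.
Substitute into dx/dt = 0: 0.955(1 - 60.7/90.6) = 0.0227y*.
The bracket is 0.33, giving y* = 0.315/0.0227 = 13.9.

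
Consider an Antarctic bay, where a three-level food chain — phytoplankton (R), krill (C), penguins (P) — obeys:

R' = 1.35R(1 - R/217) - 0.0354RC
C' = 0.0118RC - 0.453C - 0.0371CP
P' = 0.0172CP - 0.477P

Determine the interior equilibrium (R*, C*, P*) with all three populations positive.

From dP/dt = 0: 0.0172C* = 0.477, so C* = 27.7.
From dR/dt = 0: 1.35(1 - R*/217) = 0.0354·27.7, giving R* = 217·(1 - 0.727) = 59.2.
From dC/dt = 0: 0.0118·59.2 - 0.453 = 0.0371P*, so P* = 0.246/0.0371 = 6.62.

R* ≈ 59.2, C* ≈ 27.7, P* ≈ 6.62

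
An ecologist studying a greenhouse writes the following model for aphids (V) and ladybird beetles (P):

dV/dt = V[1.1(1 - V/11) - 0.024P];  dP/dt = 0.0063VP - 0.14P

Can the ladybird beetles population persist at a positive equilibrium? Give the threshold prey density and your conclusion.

Threshold V = 22.2; K < 22.2, so no, the predator goes extinct.

The predator equation gives dP/dt > 0 only when V > 0.14/0.0063 = 22.2.
Without the predator, V → K = 11. Since 11 < 22.2, the predator cannot invade.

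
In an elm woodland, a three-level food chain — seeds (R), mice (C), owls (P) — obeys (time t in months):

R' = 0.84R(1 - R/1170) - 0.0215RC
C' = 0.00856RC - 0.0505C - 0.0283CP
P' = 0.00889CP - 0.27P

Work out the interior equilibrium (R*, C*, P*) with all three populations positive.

From dP/dt = 0: 0.00889C* = 0.27, so C* = 30.4.
From dR/dt = 0: 0.84(1 - R*/1170) = 0.0215·30.4, giving R* = 1170·(1 - 0.777) = 260.
From dC/dt = 0: 0.00856·260 - 0.0505 = 0.0283P*, so P* = 2.18/0.0283 = 77.

R* ≈ 260, C* ≈ 30.4, P* ≈ 77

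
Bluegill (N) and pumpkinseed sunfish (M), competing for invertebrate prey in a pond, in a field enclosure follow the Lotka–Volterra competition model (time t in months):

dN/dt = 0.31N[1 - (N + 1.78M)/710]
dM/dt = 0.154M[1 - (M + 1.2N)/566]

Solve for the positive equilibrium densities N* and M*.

Setting both brackets to zero gives the nullclines N + 1.78M = 710 and 1.2N + M = 566.
Substituting M = 566 - 1.2N into the first: N(1 - 1.78·1.2) = 710 - 1.78·566.
So N* = -297/-1.14 = 262, and then M* = 566 - 1.2·262 = 252.

N* ≈ 262, M* ≈ 252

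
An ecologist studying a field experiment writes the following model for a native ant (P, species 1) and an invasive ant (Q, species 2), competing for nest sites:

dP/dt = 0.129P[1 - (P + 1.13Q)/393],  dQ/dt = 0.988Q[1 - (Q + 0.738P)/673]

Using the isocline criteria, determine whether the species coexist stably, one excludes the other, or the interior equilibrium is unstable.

Compare the nullcline intercepts: K1/α12 = 393/1.13 = 348 < K2 = 673; K2/α21 = 673/0.738 = 912 > K1 = 393.
Since the inequalities point opposite ways, species 2 can invade but species 1 cannot.

species 2 excludes species 1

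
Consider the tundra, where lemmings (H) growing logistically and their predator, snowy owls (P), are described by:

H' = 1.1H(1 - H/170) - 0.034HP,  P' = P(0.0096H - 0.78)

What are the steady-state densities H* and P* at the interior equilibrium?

From dP/dt = 0 with P > 0: 0.0096H* = 0.78, so H* = 81.3.
Substitute into dH/dt = 0: 1.1(1 - 81.3/170) = 0.034P*.
The bracket is 0.522, giving P* = 0.574/0.034 = 16.9.

H* ≈ 81.3, P* ≈ 16.9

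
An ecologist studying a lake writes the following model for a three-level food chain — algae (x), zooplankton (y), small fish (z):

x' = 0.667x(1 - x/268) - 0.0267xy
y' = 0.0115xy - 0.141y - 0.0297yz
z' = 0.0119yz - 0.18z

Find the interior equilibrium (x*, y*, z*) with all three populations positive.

x* ≈ 106, y* ≈ 15.1, z* ≈ 36.2

From dz/dt = 0: 0.0119y* = 0.18, so y* = 15.1.
From dx/dt = 0: 0.667(1 - x*/268) = 0.0267·15.1, giving x* = 268·(1 - 0.605) = 106.
From dy/dt = 0: 0.0115·106 - 0.141 = 0.0297z*, so z* = 1.07/0.0297 = 36.2.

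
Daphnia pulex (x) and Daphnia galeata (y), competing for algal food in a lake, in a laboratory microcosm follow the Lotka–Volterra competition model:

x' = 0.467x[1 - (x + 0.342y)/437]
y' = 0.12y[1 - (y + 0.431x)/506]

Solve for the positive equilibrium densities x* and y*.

Setting both brackets to zero gives the nullclines x + 0.342y = 437 and 0.431x + y = 506.
Substituting y = 506 - 0.431x into the first: x(1 - 0.342·0.431) = 437 - 0.342·506.
So x* = 264/0.853 = 310, and then y* = 506 - 0.431·310 = 373.

x* ≈ 310, y* ≈ 373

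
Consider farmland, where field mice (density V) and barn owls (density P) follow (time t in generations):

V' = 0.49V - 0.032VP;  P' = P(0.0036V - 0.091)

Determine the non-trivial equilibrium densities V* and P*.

Set dP/dt = 0 with P > 0: 0.0036V - 0.091 = 0, so V* = 0.091/0.0036 = 25.3.
Set dV/dt = 0 with V > 0: 0.49 - 0.032P = 0, so P* = 0.49/0.032 = 15.3.

V* ≈ 25.3, P* ≈ 15.3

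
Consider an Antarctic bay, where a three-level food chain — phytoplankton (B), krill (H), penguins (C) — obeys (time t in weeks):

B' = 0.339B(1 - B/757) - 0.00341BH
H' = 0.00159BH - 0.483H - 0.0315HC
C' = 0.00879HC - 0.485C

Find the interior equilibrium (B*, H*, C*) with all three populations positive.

From dC/dt = 0: 0.00879H* = 0.485, so H* = 55.2.
From dB/dt = 0: 0.339(1 - B*/757) = 0.00341·55.2, giving B* = 757·(1 - 0.555) = 337.
From dH/dt = 0: 0.00159·337 - 0.483 = 0.0315C*, so C* = 0.0526/0.0315 = 1.67.

B* ≈ 337, H* ≈ 55.2, C* ≈ 1.67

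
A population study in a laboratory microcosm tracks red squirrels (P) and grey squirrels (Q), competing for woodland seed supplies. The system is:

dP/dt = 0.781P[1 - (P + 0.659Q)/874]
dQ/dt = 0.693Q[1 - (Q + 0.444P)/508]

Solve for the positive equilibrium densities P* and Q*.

Setting both brackets to zero gives the nullclines P + 0.659Q = 874 and 0.444P + Q = 508.
Substituting Q = 508 - 0.444P into the first: P(1 - 0.659·0.444) = 874 - 0.659·508.
So P* = 539/0.707 = 762, and then Q* = 508 - 0.444·762 = 170.

P* ≈ 762, Q* ≈ 170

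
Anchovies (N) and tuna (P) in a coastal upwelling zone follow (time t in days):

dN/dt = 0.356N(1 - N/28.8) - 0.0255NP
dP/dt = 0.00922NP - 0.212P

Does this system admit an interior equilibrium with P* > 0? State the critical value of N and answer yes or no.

The predator equation gives dP/dt > 0 only when N > 0.212/0.00922 = 23.
Without the predator, N → K = 28.8. Since 28.8 > 23, the predator can invade and persist.

Threshold N = 23; K > 23, so yes, the predator persists.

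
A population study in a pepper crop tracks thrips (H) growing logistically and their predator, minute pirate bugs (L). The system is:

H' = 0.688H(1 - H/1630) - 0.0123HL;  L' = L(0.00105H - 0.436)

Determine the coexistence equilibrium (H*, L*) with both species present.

From dL/dt = 0 with L > 0: 0.00105H* = 0.436, so H* = 415.
Substitute into dH/dt = 0: 0.688(1 - 415/1630) = 0.0123L*.
The bracket is 0.745, giving L* = 0.513/0.0123 = 41.7.

H* ≈ 415, L* ≈ 41.7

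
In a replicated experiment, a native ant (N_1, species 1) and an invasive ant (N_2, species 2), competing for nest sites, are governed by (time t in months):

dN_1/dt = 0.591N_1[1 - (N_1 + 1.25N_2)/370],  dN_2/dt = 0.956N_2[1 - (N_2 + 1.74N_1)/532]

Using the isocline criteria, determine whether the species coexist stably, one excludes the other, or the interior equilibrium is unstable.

unstable coexistence (outcome depends on initial conditions)

Compare the nullcline intercepts: K1/α12 = 370/1.25 = 296 < K2 = 532; K2/α21 = 532/1.74 = 306 < K1 = 370.
Since both are reversed, neither can invade when rare; the interior point is a saddle.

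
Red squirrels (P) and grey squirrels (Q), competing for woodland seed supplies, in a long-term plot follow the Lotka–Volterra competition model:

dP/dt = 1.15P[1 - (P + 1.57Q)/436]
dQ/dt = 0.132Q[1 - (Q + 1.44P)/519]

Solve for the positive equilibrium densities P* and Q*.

P* ≈ 300, Q* ≈ 86.3

Setting both brackets to zero gives the nullclines P + 1.57Q = 436 and 1.44P + Q = 519.
Substituting Q = 519 - 1.44P into the first: P(1 - 1.57·1.44) = 436 - 1.57·519.
So P* = -379/-1.26 = 300, and then Q* = 519 - 1.44·300 = 86.3.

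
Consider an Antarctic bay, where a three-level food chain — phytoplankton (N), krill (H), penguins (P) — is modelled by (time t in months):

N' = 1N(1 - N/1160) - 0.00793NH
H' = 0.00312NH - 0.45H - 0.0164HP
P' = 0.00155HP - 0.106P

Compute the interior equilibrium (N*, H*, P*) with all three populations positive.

N* ≈ 531, H* ≈ 68.4, P* ≈ 73.6

From dP/dt = 0: 0.00155H* = 0.106, so H* = 68.4.
From dN/dt = 0: 1(1 - N*/1160) = 0.00793·68.4, giving N* = 1160·(1 - 0.542) = 531.
From dH/dt = 0: 0.00312·531 - 0.45 = 0.0164P*, so P* = 1.21/0.0164 = 73.6.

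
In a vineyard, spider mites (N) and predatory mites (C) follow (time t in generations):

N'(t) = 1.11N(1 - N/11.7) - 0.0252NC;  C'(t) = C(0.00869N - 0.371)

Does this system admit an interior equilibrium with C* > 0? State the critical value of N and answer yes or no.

The predator equation gives dC/dt > 0 only when N > 0.371/0.00869 = 42.7.
Without the predator, N → K = 11.7. Since 11.7 < 42.7, the predator cannot invade.

Threshold N = 42.7; K < 42.7, so no, the predator goes extinct.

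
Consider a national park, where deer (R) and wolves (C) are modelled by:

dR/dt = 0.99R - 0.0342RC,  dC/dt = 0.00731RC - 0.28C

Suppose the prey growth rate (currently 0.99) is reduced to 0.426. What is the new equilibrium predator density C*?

At the interior fixed point, setting dR/dt = 0 with R > 0 fixes C* = (prey growth rate)/(RC coefficient) — independent of the other coefficients.
With the change, C* = 0.426/0.0342 = 12.5; it falls from 28.9.

C* ≈ 12.5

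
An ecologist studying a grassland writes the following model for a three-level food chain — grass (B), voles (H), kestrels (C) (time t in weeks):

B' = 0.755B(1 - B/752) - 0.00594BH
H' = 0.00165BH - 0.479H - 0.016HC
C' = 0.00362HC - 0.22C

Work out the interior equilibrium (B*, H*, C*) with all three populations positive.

From dC/dt = 0: 0.00362H* = 0.22, so H* = 60.8.
From dB/dt = 0: 0.755(1 - B*/752) = 0.00594·60.8, giving B* = 752·(1 - 0.478) = 392.
From dH/dt = 0: 0.00165·392 - 0.479 = 0.016C*, so C* = 0.169/0.016 = 10.5.

B* ≈ 392, H* ≈ 60.8, C* ≈ 10.5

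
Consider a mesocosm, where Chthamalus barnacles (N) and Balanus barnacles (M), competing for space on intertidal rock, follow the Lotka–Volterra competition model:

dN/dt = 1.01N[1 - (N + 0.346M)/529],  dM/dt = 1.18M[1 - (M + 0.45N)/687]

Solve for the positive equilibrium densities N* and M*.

Setting both brackets to zero gives the nullclines N + 0.346M = 529 and 0.45N + M = 687.
Substituting M = 687 - 0.45N into the first: N(1 - 0.346·0.45) = 529 - 0.346·687.
So N* = 291/0.844 = 345, and then M* = 687 - 0.45·345 = 532.

N* ≈ 345, M* ≈ 532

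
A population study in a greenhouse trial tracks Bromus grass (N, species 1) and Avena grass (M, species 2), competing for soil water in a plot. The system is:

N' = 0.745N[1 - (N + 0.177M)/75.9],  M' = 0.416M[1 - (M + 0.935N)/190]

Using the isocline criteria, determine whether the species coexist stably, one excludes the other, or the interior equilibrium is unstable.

Compare the nullcline intercepts: K1/α12 = 75.9/0.177 = 429 > K2 = 190; K2/α21 = 190/0.935 = 203 > K1 = 75.9.
Since both inequalities hold, each species can invade when rare, so the interior equilibrium is stable.

stable coexistence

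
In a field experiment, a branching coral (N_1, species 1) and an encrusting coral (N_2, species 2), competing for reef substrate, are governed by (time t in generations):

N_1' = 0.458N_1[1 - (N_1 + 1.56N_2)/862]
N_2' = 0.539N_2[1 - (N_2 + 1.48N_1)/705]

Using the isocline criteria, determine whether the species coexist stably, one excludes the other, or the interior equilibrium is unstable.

Compare the nullcline intercepts: K1/α12 = 862/1.56 = 553 < K2 = 705; K2/α21 = 705/1.48 = 476 < K1 = 862.
Since both are reversed, neither can invade when rare; the interior point is a saddle.

unstable coexistence (outcome depends on initial conditions)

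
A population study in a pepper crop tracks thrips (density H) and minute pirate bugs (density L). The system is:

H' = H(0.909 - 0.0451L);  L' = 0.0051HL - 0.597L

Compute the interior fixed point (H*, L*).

H* ≈ 117, L* ≈ 20.2

Set dL/dt = 0 with L > 0: 0.0051H - 0.597 = 0, so H* = 0.597/0.0051 = 117.
Set dH/dt = 0 with H > 0: 0.909 - 0.0451L = 0, so L* = 0.909/0.0451 = 20.2.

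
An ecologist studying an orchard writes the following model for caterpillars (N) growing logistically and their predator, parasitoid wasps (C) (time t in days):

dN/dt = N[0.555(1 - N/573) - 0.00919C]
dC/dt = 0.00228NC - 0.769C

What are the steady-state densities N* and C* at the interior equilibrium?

From dC/dt = 0 with C > 0: 0.00228N* = 0.769, so N* = 337.
Substitute into dN/dt = 0: 0.555(1 - 337/573) = 0.00919C*.
The bracket is 0.411, giving C* = 0.228/0.00919 = 24.8.

N* ≈ 337, C* ≈ 24.8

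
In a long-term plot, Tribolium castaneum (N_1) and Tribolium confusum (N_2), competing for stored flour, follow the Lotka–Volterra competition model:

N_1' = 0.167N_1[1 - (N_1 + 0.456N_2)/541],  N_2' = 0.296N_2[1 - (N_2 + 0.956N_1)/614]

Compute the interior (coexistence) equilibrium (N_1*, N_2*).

Setting both brackets to zero gives the nullclines N_1 + 0.456N_2 = 541 and 0.956N_1 + N_2 = 614.
Substituting N_2 = 614 - 0.956N_1 into the first: N_1(1 - 0.456·0.956) = 541 - 0.456·614.
So N_1* = 261/0.564 = 463, and then N_2* = 614 - 0.956·463 = 172.

N_1* ≈ 463, N_2* ≈ 172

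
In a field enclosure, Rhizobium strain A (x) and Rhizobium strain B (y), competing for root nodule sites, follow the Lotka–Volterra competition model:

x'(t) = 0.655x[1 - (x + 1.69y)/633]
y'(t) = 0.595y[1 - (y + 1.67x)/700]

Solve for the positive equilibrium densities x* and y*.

Setting both brackets to zero gives the nullclines x + 1.69y = 633 and 1.67x + y = 700.
Substituting y = 700 - 1.67x into the first: x(1 - 1.69·1.67) = 633 - 1.69·700.
So x* = -550/-1.82 = 302, and then y* = 700 - 1.67·302 = 196.

x* ≈ 302, y* ≈ 196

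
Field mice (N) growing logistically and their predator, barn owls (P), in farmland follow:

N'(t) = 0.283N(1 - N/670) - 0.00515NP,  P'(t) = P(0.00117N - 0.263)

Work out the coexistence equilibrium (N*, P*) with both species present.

From dP/dt = 0 with P > 0: 0.00117N* = 0.263, so N* = 225.
Substitute into dN/dt = 0: 0.283(1 - 225/670) = 0.00515P*.
The bracket is 0.664, giving P* = 0.188/0.00515 = 36.5.

N* ≈ 225, P* ≈ 36.5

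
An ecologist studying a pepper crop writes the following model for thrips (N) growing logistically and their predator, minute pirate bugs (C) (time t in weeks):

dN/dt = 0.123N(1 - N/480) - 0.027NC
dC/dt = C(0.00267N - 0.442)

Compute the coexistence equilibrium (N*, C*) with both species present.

N* ≈ 166, C* ≈ 2.98

From dC/dt = 0 with C > 0: 0.00267N* = 0.442, so N* = 166.
Substitute into dN/dt = 0: 0.123(1 - 166/480) = 0.027C*.
The bracket is 0.655, giving C* = 0.0806/0.027 = 2.98.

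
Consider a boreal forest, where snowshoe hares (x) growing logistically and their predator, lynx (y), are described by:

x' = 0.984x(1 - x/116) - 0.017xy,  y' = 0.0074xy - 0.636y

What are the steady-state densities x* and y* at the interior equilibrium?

From dy/dt = 0 with y > 0: 0.0074x* = 0.636, so x* = 85.9.
Substitute into dx/dt = 0: 0.984(1 - 85.9/116) = 0.017y*.
The bracket is 0.259, giving y* = 0.255/0.017 = 15.

x* ≈ 85.9, y* ≈ 15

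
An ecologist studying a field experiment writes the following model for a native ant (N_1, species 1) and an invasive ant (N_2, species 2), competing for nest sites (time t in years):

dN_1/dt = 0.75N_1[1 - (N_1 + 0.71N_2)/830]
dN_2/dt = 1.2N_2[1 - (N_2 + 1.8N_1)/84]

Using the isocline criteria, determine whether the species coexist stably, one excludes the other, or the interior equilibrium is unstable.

Compare the nullcline intercepts: K1/α12 = 830/0.71 = 1170 > K2 = 84; K2/α21 = 84/1.8 = 46.7 < K1 = 830.
Since the inequalities point opposite ways, species 1 can invade but species 2 cannot.

species 1 excludes species 2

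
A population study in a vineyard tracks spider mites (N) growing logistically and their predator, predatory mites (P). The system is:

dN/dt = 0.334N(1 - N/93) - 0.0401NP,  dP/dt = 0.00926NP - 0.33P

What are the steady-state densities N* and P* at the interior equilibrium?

N* ≈ 35.6, P* ≈ 5.14

From dP/dt = 0 with P > 0: 0.00926N* = 0.33, so N* = 35.6.
Substitute into dN/dt = 0: 0.334(1 - 35.6/93) = 0.0401P*.
The bracket is 0.617, giving P* = 0.206/0.0401 = 5.14.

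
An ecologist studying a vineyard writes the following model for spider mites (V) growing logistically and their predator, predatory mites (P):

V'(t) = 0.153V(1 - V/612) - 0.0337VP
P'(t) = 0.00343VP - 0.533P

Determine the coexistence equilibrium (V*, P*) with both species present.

From dP/dt = 0 with P > 0: 0.00343V* = 0.533, so V* = 155.
Substitute into dV/dt = 0: 0.153(1 - 155/612) = 0.0337P*.
The bracket is 0.746, giving P* = 0.114/0.0337 = 3.39.

V* ≈ 155, P* ≈ 3.39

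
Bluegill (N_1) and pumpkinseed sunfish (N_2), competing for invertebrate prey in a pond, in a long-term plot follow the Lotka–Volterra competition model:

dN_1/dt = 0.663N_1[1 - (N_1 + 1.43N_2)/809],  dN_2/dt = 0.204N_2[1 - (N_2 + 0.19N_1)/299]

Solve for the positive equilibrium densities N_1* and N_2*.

Setting both brackets to zero gives the nullclines N_1 + 1.43N_2 = 809 and 0.19N_1 + N_2 = 299.
Substituting N_2 = 299 - 0.19N_1 into the first: N_1(1 - 1.43·0.19) = 809 - 1.43·299.
So N_1* = 381/0.728 = 524, and then N_2* = 299 - 0.19·524 = 199.

N_1* ≈ 524, N_2* ≈ 199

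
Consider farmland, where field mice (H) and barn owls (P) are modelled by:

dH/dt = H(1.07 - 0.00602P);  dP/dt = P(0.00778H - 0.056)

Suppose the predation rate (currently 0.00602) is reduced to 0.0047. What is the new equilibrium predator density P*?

At the interior fixed point, setting dH/dt = 0 with H > 0 fixes P* = (prey growth rate)/(HP coefficient) — independent of the other coefficients.
With the change, P* = 1.07/0.0047 = 228; it rises from 178.

P* ≈ 228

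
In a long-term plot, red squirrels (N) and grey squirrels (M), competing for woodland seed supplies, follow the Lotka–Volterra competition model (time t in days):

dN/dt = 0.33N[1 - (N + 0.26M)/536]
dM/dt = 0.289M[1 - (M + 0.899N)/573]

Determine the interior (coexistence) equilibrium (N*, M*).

N* ≈ 505, M* ≈ 119

Setting both brackets to zero gives the nullclines N + 0.26M = 536 and 0.899N + M = 573.
Substituting M = 573 - 0.899N into the first: N(1 - 0.26·0.899) = 536 - 0.26·573.
So N* = 387/0.766 = 505, and then M* = 573 - 0.899·505 = 119.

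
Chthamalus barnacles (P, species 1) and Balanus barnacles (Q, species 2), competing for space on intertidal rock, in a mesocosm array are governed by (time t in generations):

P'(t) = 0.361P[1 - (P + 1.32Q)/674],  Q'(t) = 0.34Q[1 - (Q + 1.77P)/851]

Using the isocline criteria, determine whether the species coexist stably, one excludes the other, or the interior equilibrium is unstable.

unstable coexistence (outcome depends on initial conditions)

Compare the nullcline intercepts: K1/α12 = 674/1.32 = 511 < K2 = 851; K2/α21 = 851/1.77 = 481 < K1 = 674.
Since both are reversed, neither can invade when rare; the interior point is a saddle.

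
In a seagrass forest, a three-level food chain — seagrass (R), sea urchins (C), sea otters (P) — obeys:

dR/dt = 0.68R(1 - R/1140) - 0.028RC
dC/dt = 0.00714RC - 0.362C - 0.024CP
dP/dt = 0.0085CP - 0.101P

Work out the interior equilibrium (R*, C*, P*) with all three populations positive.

From dP/dt = 0: 0.0085C* = 0.101, so C* = 11.9.
From dR/dt = 0: 0.68(1 - R*/1140) = 0.028·11.9, giving R* = 1140·(1 - 0.489) = 582.
From dC/dt = 0: 0.00714·582 - 0.362 = 0.024P*, so P* = 3.8/0.024 = 158.

R* ≈ 582, C* ≈ 11.9, P* ≈ 158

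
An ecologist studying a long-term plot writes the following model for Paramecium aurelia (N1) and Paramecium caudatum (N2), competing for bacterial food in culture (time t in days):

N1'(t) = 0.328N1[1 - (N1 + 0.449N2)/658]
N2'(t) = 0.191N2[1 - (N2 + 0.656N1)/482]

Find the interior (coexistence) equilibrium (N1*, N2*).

Setting both brackets to zero gives the nullclines N1 + 0.449N2 = 658 and 0.656N1 + N2 = 482.
Substituting N2 = 482 - 0.656N1 into the first: N1(1 - 0.449·0.656) = 658 - 0.449·482.
So N1* = 442/0.705 = 626, and then N2* = 482 - 0.656·626 = 71.4.

N1* ≈ 626, N2* ≈ 71.4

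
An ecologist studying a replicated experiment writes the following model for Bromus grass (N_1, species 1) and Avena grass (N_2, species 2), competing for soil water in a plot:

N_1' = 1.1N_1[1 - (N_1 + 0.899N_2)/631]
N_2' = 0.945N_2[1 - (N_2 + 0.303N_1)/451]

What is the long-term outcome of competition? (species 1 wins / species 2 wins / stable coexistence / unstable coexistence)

stable coexistence

Compare the nullcline intercepts: K1/α12 = 631/0.899 = 702 > K2 = 451; K2/α21 = 451/0.303 = 1490 > K1 = 631.
Since both inequalities hold, each species can invade when rare, so the interior equilibrium is stable.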